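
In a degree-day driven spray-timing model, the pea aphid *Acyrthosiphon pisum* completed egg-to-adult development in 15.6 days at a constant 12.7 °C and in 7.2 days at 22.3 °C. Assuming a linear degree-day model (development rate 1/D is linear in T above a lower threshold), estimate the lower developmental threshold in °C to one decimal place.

Equal thermal constants: D₁(T₁ − T_b) = D₂(T₂ − T_b).
15.6·(12.7 − T_b) = 7.2·(22.3 − T_b)
T_b = (15.6·12.7 − 7.2·22.3) / (15.6 − 7.2) = 37.56 / 8.4 = 4.471 °C ≈ 4.5 °C.

4.5 °C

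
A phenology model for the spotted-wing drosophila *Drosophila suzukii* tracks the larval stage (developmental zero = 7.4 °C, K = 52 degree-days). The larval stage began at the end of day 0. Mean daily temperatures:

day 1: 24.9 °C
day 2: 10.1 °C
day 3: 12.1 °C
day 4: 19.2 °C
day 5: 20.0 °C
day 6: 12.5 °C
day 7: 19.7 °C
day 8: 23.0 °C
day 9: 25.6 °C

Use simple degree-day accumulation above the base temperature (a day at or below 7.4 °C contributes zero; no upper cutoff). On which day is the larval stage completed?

Daily DD above 7.4 °C: 17.5, 2.7, 4.7, 11.8, 12.6, 5.1, 12.3, 15.6, 18.2.
Cumulative: 17.5, 20.2, 24.9, 36.7, 49.3, 54.4, 66.7, 82.3, 100.5.
The total first reaches 52 DD on day 6.

day 6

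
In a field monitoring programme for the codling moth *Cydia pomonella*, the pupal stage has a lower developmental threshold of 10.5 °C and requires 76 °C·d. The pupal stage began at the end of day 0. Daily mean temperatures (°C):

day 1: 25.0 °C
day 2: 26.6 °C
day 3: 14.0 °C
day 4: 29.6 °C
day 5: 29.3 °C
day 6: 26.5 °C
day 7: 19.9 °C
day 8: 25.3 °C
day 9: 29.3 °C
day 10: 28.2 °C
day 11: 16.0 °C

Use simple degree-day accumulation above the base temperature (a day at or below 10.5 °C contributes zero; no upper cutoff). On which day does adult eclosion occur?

day 6

Daily DD above 10.5 °C: 14.5, 16.1, 3.5, 19.1, 18.8, 16.0, 9.4, 14.8, 18.8, 17.7, 5.5.
Cumulative: 14.5, 30.6, 34.1, 53.2, 72.0, 88.0, 97.4, 112.2, 131.0, 148.7, 154.2.
The total first reaches 76 DD on day 6.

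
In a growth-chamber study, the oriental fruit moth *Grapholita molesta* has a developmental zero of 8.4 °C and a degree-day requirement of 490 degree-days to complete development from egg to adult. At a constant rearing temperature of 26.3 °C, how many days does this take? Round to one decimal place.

27.4 days

Daily accumulation = 26.3 − 8.4 = 17.9 DD/day.
Duration = 490 / 17.9 = 27.374 ≈ 27.4 days.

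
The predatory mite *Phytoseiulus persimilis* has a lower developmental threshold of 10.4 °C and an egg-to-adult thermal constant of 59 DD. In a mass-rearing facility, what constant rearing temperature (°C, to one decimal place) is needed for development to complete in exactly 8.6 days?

17.3 °C

Required daily accumulation = 59 / 8.6 = 6.860 DD/day.
T = T_base + 6.860 = 10.4 + 6.860 = 17.260 ≈ 17.3 °C.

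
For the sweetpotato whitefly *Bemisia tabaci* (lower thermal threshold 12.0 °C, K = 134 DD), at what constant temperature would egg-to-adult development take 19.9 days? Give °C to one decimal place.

Required daily accumulation = 134 / 19.9 = 6.734 DD/day.
T = T_base + 6.734 = 12.0 + 6.734 = 18.734 ≈ 18.7 °C.

18.7 °C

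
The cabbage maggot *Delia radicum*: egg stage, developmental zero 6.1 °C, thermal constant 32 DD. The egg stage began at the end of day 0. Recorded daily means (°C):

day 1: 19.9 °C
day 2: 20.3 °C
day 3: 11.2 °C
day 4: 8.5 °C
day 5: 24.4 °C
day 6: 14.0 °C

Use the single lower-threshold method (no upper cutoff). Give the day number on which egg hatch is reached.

day 3

Daily DD above 6.1 °C: 13.8, 14.2, 5.1, 2.4, 18.3, 7.9.
Cumulative: 13.8, 28.0, 33.1, 35.5, 53.8, 61.7.
The total first reaches 32 DD on day 3.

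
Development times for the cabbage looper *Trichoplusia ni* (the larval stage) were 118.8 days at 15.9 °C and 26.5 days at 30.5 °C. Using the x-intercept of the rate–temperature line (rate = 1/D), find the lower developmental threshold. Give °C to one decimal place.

11.7 °C

Equal thermal constants: D₁(T₁ − T_b) = D₂(T₂ − T_b).
118.8·(15.9 − T_b) = 26.5·(30.5 − T_b)
T_b = (118.8·15.9 − 26.5·30.5) / (118.8 − 26.5) = 1080.67 / 92.3 = 11.708 °C ≈ 11.7 °C.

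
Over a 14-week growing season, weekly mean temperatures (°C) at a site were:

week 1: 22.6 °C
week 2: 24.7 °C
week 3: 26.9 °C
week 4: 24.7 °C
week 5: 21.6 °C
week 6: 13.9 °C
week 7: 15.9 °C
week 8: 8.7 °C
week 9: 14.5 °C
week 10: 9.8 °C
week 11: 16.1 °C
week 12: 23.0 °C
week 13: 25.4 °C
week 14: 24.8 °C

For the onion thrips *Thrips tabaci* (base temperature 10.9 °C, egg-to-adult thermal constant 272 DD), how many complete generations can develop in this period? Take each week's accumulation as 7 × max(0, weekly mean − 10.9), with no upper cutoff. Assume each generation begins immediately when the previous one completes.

3 generations

Weekly DD (7 × max(0, T̄ − 10.9)): 81.9, 96.6, 112.0, 96.6, 74.9, 21.0, 35.0, 0.0, 25.2, 0.0, 36.4, 84.7, 101.5, 97.3.
Season total = 863.1 DD.
Complete generations = ⌊863.1 / 272⌋ = 3.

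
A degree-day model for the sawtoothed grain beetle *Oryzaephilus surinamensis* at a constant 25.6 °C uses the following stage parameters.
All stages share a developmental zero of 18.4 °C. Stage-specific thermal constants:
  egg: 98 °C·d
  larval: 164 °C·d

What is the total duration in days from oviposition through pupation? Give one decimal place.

Daily accumulation at 25.6 °C = 25.6 − 18.4 = 7.2 DD/day.
Total K = 98 + 164 = 262 DD.
Total duration = 262 / 7.2 = 36.389 ≈ 36.4 days.

36.4 days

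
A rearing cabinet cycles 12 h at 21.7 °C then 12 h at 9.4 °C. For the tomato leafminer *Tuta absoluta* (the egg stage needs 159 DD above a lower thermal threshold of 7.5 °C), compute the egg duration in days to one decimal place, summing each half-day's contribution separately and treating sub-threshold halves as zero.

Day half: max(0, 21.7 − 7.5) × 0.5 = 14.2 × 0.5 = 7.10 DD.
Night half: max(0, 9.4 − 7.5) × 0.5 = 1.9 × 0.5 = 0.95 DD.
Per 24 h: 8.05 DD/day.
Duration = 159 / 8.05 = 19.752 ≈ 19.8 days.

19.8 days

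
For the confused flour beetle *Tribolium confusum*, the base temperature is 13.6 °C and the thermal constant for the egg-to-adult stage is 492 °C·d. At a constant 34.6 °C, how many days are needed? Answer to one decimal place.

Daily accumulation = 34.6 − 13.6 = 21.0 DD/day.
Duration = 492 / 21.0 = 23.429 ≈ 23.4 days.

23.4 days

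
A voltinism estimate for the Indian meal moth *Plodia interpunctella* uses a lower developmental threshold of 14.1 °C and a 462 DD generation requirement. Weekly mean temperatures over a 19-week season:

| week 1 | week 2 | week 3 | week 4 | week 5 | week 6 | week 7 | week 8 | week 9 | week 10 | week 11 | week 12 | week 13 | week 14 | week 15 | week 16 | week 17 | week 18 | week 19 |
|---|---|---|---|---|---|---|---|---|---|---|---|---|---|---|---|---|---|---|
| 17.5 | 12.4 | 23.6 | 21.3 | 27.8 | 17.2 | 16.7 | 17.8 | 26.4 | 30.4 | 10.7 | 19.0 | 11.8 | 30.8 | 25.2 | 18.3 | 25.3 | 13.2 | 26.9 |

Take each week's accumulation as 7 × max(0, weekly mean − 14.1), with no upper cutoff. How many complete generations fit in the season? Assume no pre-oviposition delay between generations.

2 generations

Weekly DD (7 × max(0, T̄ − 14.1)): 23.8, 0.0, 66.5, 50.4, 95.9, 21.7, 18.2, 25.9, 86.1, 114.1, 0.0, 34.3, 0.0, 116.9, 77.7, 29.4, 78.4, 0.0, 89.6.
Season total = 928.9 DD.
Complete generations = ⌊928.9 / 462⌋ = 2.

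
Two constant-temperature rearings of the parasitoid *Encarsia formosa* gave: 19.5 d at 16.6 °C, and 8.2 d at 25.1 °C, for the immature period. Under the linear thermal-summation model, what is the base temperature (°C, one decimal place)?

10.4 °C

Equal thermal constants: D₁(T₁ − T_b) = D₂(T₂ − T_b).
19.5·(16.6 − T_b) = 8.2·(25.1 − T_b)
T_b = (19.5·16.6 − 8.2·25.1) / (19.5 − 8.2) = 117.88 / 11.3 = 10.432 °C ≈ 10.4 °C.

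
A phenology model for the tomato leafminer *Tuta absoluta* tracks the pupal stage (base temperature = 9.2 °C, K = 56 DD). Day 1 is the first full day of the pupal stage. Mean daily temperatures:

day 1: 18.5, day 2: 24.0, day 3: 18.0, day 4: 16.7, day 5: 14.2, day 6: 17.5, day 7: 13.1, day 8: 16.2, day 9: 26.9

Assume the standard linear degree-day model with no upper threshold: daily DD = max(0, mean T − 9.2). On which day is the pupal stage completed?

day 7

Daily DD above 9.2 °C: 9.3, 14.8, 8.8, 7.5, 5.0, 8.3, 3.9, 7.0, 17.7.
Cumulative: 9.3, 24.1, 32.9, 40.4, 45.4, 53.7, 57.6, 64.6, 82.3.
The total first reaches 56 DD on day 7.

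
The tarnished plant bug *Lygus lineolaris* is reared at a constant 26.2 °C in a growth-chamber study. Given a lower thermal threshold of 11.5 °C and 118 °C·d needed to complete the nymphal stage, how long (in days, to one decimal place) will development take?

Daily accumulation = 26.2 − 11.5 = 14.7 DD/day.
Duration = 118 / 14.7 = 8.027 ≈ 8.0 days.

8.0 days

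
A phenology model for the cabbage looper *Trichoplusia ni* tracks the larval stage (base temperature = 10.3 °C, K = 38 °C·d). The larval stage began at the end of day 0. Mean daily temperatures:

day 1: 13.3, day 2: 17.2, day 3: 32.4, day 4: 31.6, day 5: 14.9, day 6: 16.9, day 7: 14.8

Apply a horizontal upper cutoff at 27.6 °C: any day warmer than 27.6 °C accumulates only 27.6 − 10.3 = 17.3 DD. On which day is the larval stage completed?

Daily DD above 10.3 °C (capped at 17.3): 3.0, 6.9, 17.3, 17.3, 4.6, 6.6, 4.5.
Cumulative: 3.0, 9.9, 27.2, 44.5, 49.1, 55.7, 60.2.
The total first reaches 38 DD on day 4.

day 4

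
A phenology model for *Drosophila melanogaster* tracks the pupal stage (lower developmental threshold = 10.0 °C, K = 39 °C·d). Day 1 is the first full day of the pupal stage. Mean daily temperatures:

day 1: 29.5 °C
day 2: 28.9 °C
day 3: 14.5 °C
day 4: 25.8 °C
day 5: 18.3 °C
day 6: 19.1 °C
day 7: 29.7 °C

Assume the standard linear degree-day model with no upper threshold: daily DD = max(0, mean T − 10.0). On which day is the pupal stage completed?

day 3

Daily DD above 10.0 °C: 19.5, 18.9, 4.5, 15.8, 8.3, 9.1, 19.7.
Cumulative: 19.5, 38.4, 42.9, 58.7, 67.0, 76.1, 95.8.
The total first reaches 39 DD on day 3.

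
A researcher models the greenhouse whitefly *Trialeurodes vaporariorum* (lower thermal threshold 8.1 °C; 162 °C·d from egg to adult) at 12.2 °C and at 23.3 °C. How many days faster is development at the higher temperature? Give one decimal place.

At 12.2 °C: 162 / (12.2 − 8.1) = 162 / 4.1 = 39.512 d.
At 23.3 °C: 162 / (23.3 − 8.1) = 162 / 15.2 = 10.658 d.
Difference = |39.512 − 10.658| = 28.854 ≈ 28.9 days.

28.9 days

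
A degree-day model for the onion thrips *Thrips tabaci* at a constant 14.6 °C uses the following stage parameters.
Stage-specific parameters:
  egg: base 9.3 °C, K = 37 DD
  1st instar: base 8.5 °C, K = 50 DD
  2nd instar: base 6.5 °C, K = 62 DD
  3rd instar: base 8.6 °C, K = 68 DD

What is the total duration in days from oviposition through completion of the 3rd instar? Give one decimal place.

34.2 days

egg: 37 / (14.6 − 9.3) = 37 / 5.3 = 6.981 d.
1st instar: 50 / (14.6 − 8.5) = 50 / 6.1 = 8.197 d.
2nd instar: 62 / (14.6 − 6.5) = 62 / 8.1 = 7.654 d.
3rd instar: 68 / (14.6 − 8.6) = 68 / 6.0 = 11.333 d.
Sum = 34.166 ≈ 34.2 days.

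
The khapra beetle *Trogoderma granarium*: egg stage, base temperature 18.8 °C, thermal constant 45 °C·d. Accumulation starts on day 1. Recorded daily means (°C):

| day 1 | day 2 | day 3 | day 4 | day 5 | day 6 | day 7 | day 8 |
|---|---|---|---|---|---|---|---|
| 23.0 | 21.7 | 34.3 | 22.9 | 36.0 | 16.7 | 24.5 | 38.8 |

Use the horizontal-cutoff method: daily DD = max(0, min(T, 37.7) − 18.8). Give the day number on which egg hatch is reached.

day 7

Daily DD above 18.8 °C (capped at 18.9): 4.2, 2.9, 15.5, 4.1, 17.2, 0.0, 5.7, 18.9.
Cumulative: 4.2, 7.1, 22.6, 26.7, 43.9, 43.9, 49.6, 68.5.
The total first reaches 45 DD on day 7.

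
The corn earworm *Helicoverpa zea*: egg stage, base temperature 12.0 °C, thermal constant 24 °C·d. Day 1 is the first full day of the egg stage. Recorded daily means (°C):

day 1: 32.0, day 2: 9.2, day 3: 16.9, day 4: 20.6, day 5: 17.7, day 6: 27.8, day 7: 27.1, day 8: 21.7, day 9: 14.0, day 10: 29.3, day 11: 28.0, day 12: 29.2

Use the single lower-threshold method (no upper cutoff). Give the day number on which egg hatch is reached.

Daily DD above 12.0 °C: 20.0, 0.0, 4.9, 8.6, 5.7, 15.8, 15.1, 9.7, 2.0, 17.3, 16.0, 17.2.
Cumulative: 20.0, 20.0, 24.9, 33.5, 39.2, 55.0, 70.1, 79.8, 81.8, 99.1, 115.1, 132.3.
The total first reaches 24 DD on day 3.

day 3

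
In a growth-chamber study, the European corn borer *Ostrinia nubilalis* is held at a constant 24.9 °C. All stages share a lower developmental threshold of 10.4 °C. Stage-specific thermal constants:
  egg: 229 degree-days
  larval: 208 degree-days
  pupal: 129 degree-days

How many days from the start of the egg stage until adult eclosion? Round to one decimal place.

Daily accumulation at 24.9 °C = 24.9 − 10.4 = 14.5 DD/day.
Total K = 229 + 208 + 129 = 566 DD.
Total duration = 566 / 14.5 = 39.034 ≈ 39.0 days.

39.0 days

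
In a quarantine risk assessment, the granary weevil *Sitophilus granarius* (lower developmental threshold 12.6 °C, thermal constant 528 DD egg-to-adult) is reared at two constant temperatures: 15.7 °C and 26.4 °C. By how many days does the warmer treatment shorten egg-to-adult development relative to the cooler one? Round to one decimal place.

132.1 days

At 15.7 °C: 528 / (15.7 − 12.6) = 528 / 3.1 = 170.323 d.
At 26.4 °C: 528 / (26.4 − 12.6) = 528 / 13.8 = 38.261 d.
Difference = |170.323 − 38.261| = 132.062 ≈ 132.1 days.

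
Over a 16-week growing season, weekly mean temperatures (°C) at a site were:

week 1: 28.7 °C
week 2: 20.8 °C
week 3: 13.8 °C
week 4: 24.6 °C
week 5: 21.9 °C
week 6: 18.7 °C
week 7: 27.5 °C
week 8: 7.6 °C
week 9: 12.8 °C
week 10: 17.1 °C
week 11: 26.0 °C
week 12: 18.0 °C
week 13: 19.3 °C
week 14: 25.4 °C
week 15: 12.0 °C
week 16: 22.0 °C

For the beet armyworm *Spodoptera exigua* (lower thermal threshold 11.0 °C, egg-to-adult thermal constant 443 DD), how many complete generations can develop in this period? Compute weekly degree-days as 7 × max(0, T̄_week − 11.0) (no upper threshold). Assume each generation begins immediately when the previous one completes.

Weekly DD (7 × max(0, T̄ − 11.0)): 123.9, 68.6, 19.6, 95.2, 76.3, 53.9, 115.5, 0.0, 12.6, 42.7, 105.0, 49.0, 58.1, 100.8, 7.0, 77.0.
Season total = 1005.2 DD.
Complete generations = ⌊1005.2 / 443⌋ = 2.

2 generations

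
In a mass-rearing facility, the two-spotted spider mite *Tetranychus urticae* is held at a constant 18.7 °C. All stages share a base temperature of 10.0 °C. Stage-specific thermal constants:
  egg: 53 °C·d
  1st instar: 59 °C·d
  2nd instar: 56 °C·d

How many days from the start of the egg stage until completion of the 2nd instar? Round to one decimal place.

19.3 days

Daily accumulation at 18.7 °C = 18.7 − 10.0 = 8.7 DD/day.
Total K = 53 + 59 + 56 = 168 DD.
Total duration = 168 / 8.7 = 19.310 ≈ 19.3 days.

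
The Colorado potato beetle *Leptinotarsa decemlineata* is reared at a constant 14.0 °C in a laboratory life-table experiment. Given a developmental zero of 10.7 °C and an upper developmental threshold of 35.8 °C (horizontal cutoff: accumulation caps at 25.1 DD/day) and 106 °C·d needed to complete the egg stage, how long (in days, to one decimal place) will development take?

32.1 days

Daily accumulation = 14.0 − 10.7 = 3.3 DD/day.
Duration = 106 / 3.3 = 32.121 ≈ 32.1 days.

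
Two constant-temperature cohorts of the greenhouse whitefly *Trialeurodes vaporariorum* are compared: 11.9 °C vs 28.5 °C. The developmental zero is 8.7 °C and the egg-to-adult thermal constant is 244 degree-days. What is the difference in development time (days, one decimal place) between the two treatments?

63.9 days

At 11.9 °C: 244 / (11.9 − 8.7) = 244 / 3.2 = 76.250 d.
At 28.5 °C: 244 / (28.5 − 8.7) = 244 / 19.8 = 12.323 d.
Difference = |76.250 − 12.323| = 63.927 ≈ 63.9 days.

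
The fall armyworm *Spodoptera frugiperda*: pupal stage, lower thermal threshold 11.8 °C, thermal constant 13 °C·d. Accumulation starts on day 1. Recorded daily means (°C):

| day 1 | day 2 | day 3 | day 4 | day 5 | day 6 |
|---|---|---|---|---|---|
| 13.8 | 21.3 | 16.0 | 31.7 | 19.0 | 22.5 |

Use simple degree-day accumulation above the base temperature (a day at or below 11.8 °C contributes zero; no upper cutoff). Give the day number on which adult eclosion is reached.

Daily DD above 11.8 °C: 2.0, 9.5, 4.2, 19.9, 7.2, 10.7.
Cumulative: 2.0, 11.5, 15.7, 35.6, 42.8, 53.5.
The total first reaches 13 DD on day 3.

day 3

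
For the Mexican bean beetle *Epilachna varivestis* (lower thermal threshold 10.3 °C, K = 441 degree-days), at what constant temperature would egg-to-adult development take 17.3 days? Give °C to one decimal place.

Required daily accumulation = 441 / 17.3 = 25.491 DD/day.
T = T_base + 25.491 = 10.3 + 25.491 = 35.791 ≈ 35.8 °C.

35.8 °C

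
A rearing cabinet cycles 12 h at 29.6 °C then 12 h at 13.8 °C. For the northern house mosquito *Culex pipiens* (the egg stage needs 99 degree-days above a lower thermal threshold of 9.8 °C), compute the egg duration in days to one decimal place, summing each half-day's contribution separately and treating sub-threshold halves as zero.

Day half: max(0, 29.6 − 9.8) × 0.5 = 19.8 × 0.5 = 9.90 DD.
Night half: max(0, 13.8 − 9.8) × 0.5 = 4.0 × 0.5 = 2.00 DD.
Per 24 h: 11.90 DD/day.
Duration = 99 / 11.90 = 8.319 ≈ 8.3 days.

8.3 days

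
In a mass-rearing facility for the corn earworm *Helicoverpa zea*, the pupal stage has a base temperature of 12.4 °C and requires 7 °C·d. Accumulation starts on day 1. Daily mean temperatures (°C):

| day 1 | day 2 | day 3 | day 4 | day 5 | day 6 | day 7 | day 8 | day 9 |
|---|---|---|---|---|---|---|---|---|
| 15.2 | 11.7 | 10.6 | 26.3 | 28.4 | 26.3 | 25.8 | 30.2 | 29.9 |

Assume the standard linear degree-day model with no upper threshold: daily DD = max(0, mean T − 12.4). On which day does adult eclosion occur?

day 4

Daily DD above 12.4 °C: 2.8, 0.0, 0.0, 13.9, 16.0, 13.9, 13.4, 17.8, 17.5.
Cumulative: 2.8, 2.8, 2.8, 16.7, 32.7, 46.6, 60.0, 77.8, 95.3.
The total first reaches 7 DD on day 4.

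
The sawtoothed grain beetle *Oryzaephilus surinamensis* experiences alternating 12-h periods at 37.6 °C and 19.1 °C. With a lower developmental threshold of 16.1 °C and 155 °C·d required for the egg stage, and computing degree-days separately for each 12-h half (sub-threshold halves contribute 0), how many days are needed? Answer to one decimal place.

12.7 days

Day half: max(0, 37.6 − 16.1) × 0.5 = 21.5 × 0.5 = 10.75 DD.
Night half: max(0, 19.1 − 16.1) × 0.5 = 3.0 × 0.5 = 1.50 DD.
Per 24 h: 12.25 DD/day.
Duration = 155 / 12.25 = 12.653 ≈ 12.7 days.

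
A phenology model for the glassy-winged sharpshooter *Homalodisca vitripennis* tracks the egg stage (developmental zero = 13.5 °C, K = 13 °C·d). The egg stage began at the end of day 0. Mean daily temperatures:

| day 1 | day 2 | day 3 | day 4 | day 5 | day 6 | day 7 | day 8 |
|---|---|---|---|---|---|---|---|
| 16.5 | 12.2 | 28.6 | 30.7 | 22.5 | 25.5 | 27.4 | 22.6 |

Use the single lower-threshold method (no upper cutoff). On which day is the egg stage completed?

day 3

Daily DD above 13.5 °C: 3.0, 0.0, 15.1, 17.2, 9.0, 12.0, 13.9, 9.1.
Cumulative: 3.0, 3.0, 18.1, 35.3, 44.3, 56.3, 70.2, 79.3.
The total first reaches 13 DD on day 3.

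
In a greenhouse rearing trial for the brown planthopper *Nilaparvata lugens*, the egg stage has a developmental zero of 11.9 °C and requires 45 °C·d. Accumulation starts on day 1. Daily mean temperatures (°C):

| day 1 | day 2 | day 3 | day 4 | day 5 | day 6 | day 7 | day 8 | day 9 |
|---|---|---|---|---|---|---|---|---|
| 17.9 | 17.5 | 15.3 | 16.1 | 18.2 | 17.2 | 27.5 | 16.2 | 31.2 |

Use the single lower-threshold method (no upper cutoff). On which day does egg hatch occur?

day 7

Daily DD above 11.9 °C: 6.0, 5.6, 3.4, 4.2, 6.3, 5.3, 15.6, 4.3, 19.3.
Cumulative: 6.0, 11.6, 15.0, 19.2, 25.5, 30.8, 46.4, 50.7, 70.0.
The total first reaches 45 DD on day 7.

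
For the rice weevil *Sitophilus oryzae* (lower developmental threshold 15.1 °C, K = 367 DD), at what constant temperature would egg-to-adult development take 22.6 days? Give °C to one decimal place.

Required daily accumulation = 367 / 22.6 = 16.239 DD/day.
T = T_base + 16.239 = 15.1 + 16.239 = 31.339 ≈ 31.3 °C.

31.3 °C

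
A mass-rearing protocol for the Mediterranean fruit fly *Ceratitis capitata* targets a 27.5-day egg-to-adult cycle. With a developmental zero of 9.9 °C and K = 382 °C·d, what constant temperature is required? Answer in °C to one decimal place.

23.8 °C

Required daily accumulation = 382 / 27.5 = 13.891 DD/day.
T = T_base + 13.891 = 9.9 + 13.891 = 23.791 ≈ 23.8 °C.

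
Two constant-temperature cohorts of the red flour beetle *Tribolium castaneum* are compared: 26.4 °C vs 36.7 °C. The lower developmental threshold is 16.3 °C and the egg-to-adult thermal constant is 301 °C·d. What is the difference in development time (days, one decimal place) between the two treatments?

15.0 days

At 26.4 °C: 301 / (26.4 − 16.3) = 301 / 10.1 = 29.802 d.
At 36.7 °C: 301 / (36.7 − 16.3) = 301 / 20.4 = 14.755 d.
Difference = |29.802 − 14.755| = 15.047 ≈ 15.0 days.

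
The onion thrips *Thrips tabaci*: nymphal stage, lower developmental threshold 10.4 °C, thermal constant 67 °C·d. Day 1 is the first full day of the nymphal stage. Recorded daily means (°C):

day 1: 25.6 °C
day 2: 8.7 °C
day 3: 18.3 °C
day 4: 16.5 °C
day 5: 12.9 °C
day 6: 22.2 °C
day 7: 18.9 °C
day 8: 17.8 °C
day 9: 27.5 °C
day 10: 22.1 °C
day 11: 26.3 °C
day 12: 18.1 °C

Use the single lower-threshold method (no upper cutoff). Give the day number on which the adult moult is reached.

day 9

Daily DD above 10.4 °C: 15.2, 0.0, 7.9, 6.1, 2.5, 11.8, 8.5, 7.4, 17.1, 11.7, 15.9, 7.7.
Cumulative: 15.2, 15.2, 23.1, 29.2, 31.7, 43.5, 52.0, 59.4, 76.5, 88.2, 104.1, 111.8.
The total first reaches 67 DD on day 9.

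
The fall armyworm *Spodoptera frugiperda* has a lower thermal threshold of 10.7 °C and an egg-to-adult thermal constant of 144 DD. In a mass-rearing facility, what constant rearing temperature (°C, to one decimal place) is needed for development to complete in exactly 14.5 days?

Required daily accumulation = 144 / 14.5 = 9.931 DD/day.
T = T_base + 9.931 = 10.7 + 9.931 = 20.631 ≈ 20.6 °C.

20.6 °C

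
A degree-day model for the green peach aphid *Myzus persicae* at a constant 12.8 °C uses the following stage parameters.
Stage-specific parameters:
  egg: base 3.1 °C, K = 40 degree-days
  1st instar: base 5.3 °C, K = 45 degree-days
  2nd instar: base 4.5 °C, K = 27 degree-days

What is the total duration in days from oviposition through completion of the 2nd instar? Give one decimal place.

egg: 40 / (12.8 − 3.1) = 40 / 9.7 = 4.124 d.
1st instar: 45 / (12.8 − 5.3) = 45 / 7.5 = 6.000 d.
2nd instar: 27 / (12.8 − 4.5) = 27 / 8.3 = 3.253 d.
Sum = 13.377 ≈ 13.4 days.

13.4 days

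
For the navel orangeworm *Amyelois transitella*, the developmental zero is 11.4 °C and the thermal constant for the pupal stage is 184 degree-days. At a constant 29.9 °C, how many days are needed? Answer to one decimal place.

9.9 days

Daily accumulation = 29.9 − 11.4 = 18.5 DD/day.
Duration = 184 / 18.5 = 9.946 ≈ 9.9 days.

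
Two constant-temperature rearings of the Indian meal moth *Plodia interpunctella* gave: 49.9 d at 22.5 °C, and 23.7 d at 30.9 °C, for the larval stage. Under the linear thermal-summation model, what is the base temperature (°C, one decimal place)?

14.9 °C

Linear rate model ⇒ the product D·(T − T_b) is constant across temperatures.
49.9·(22.5 − T_b) = 23.7·(30.9 − T_b)
T_b = (49.9·22.5 − 23.7·30.9) / (49.9 − 23.7) = 390.42 / 26.2 = 14.902 °C ≈ 14.9 °C.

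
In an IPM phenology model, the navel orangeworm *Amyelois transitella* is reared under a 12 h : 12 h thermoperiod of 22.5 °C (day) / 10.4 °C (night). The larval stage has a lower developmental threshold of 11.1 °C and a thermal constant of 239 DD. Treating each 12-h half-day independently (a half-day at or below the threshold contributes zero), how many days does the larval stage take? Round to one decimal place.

41.9 days

Day half: max(0, 22.5 − 11.1) × 0.5 = 11.4 × 0.5 = 5.70 DD.
Night half: max(0, 10.4 − 11.1) × 0.5 = 0.0 × 0.5 = 0.00 DD.
Per 24 h: 5.70 DD/day.
Duration = 239 / 5.70 = 41.930 ≈ 41.9 days.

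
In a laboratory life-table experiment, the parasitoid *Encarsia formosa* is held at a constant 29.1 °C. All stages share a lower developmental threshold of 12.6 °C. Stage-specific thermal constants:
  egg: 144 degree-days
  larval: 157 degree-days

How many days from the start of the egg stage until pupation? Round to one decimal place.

Daily accumulation at 29.1 °C = 29.1 − 12.6 = 16.5 DD/day.
Total K = 144 + 157 = 301 DD.
Total duration = 301 / 16.5 = 18.242 ≈ 18.2 days.

18.2 days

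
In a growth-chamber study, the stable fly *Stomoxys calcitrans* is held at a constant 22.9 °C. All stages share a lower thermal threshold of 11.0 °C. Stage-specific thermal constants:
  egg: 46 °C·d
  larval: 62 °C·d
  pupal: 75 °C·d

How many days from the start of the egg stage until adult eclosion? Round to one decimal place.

15.4 days

Daily accumulation at 22.9 °C = 22.9 − 11.0 = 11.9 DD/day.
Total K = 46 + 62 + 75 = 183 DD.
Total duration = 183 / 11.9 = 15.378 ≈ 15.4 days.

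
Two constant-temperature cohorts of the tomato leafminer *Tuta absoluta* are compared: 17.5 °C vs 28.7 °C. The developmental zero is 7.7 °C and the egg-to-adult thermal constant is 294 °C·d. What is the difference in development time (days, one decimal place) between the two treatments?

At 17.5 °C: 294 / (17.5 − 7.7) = 294 / 9.8 = 30.000 d.
At 28.7 °C: 294 / (28.7 − 7.7) = 294 / 21.0 = 14.000 d.
Difference = |30.000 − 14.000| = 16.000 ≈ 16.0 days.

16.0 days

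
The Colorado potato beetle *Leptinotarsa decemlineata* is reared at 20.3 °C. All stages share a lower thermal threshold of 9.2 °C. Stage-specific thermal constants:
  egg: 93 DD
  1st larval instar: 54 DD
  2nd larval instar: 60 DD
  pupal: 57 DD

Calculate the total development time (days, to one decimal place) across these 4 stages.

23.8 days

Daily accumulation at 20.3 °C = 20.3 − 9.2 = 11.1 DD/day.
Total K = 93 + 54 + 60 + 57 = 264 DD.
Total duration = 264 / 11.1 = 23.784 ≈ 23.8 days.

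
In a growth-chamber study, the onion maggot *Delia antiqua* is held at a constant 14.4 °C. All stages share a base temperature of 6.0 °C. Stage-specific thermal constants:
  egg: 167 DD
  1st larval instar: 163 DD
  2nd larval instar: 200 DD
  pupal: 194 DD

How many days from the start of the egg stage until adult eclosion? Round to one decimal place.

Daily accumulation at 14.4 °C = 14.4 − 6.0 = 8.4 DD/day.
Total K = 167 + 163 + 200 + 194 = 724 DD.
Total duration = 724 / 8.4 = 86.190 ≈ 86.2 days.

86.2 days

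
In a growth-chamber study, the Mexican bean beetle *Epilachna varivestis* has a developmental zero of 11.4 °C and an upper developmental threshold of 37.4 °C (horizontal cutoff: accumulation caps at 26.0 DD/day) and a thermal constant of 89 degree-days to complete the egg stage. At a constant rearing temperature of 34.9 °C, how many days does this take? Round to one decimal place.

3.8 days

Daily accumulation = 34.9 − 11.4 = 23.5 DD/day.
Duration = 89 / 23.5 = 3.787 ≈ 3.8 days.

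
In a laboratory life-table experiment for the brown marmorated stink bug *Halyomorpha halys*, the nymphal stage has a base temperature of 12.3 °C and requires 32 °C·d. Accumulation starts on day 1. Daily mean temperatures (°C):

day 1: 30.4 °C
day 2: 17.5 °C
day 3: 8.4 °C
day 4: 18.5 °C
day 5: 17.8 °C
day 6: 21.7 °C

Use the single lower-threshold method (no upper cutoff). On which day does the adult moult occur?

day 5

Daily DD above 12.3 °C: 18.1, 5.2, 0.0, 6.2, 5.5, 9.4.
Cumulative: 18.1, 23.3, 23.3, 29.5, 35.0, 44.4.
The total first reaches 32 DD on day 5.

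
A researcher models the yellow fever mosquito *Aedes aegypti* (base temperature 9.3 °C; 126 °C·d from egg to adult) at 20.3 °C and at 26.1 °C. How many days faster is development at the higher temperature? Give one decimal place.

4.0 days

At 20.3 °C: 126 / (20.3 − 9.3) = 126 / 11.0 = 11.455 d.
At 26.1 °C: 126 / (26.1 − 9.3) = 126 / 16.8 = 7.500 d.
Difference = |11.455 − 7.500| = 3.955 ≈ 4.0 days.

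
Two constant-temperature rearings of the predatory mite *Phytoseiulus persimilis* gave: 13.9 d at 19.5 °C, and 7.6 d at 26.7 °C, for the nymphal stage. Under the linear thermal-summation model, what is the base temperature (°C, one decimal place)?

Under the model K = D·(T − T_b), so D₁·(T₁ − T_b) = D₂·(T₂ − T_b).
13.9·(19.5 − T_b) = 7.6·(26.7 − T_b)
T_b = (13.9·19.5 − 7.6·26.7) / (13.9 − 7.6) = 68.13 / 6.3 = 10.814 °C ≈ 10.8 °C.

10.8 °C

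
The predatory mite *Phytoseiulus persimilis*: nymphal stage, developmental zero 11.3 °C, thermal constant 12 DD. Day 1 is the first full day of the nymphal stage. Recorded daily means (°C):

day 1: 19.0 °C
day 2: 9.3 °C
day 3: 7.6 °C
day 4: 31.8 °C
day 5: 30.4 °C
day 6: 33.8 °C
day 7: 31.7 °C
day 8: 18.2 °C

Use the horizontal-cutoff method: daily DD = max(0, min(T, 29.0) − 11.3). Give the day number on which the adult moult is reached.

day 4

Daily DD above 11.3 °C (capped at 17.7): 7.7, 0.0, 0.0, 17.7, 17.7, 17.7, 17.7, 6.9.
Cumulative: 7.7, 7.7, 7.7, 25.4, 43.1, 60.8, 78.5, 85.4.
The total first reaches 12 DD on day 4.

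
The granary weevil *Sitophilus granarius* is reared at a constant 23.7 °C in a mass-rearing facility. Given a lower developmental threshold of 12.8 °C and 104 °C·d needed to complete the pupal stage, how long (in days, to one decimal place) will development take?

Daily accumulation = 23.7 − 12.8 = 10.9 DD/day.
Duration = 104 / 10.9 = 9.541 ≈ 9.5 days.

9.5 days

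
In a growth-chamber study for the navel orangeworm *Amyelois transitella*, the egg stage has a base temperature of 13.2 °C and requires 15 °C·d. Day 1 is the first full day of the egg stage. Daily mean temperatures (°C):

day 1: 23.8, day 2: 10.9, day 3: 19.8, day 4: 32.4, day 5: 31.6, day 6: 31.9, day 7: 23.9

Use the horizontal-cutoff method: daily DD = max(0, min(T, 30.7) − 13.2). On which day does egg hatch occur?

Daily DD above 13.2 °C (capped at 17.5): 10.6, 0.0, 6.6, 17.5, 17.5, 17.5, 10.7.
Cumulative: 10.6, 10.6, 17.2, 34.7, 52.2, 69.7, 80.4.
The total first reaches 15 DD on day 3.

day 3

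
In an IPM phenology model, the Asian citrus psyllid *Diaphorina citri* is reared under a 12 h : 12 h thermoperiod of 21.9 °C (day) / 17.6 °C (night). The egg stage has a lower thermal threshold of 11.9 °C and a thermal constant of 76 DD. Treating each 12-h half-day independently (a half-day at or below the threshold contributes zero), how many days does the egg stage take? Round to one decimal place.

9.7 days

Day half: max(0, 21.9 − 11.9) × 0.5 = 10.0 × 0.5 = 5.00 DD.
Night half: max(0, 17.6 − 11.9) × 0.5 = 5.7 × 0.5 = 2.85 DD.
Per 24 h: 7.85 DD/day.
Duration = 76 / 7.85 = 9.682 ≈ 9.7 days.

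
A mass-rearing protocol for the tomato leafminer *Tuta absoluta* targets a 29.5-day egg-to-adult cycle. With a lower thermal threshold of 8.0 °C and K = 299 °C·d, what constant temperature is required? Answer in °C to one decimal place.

18.1 °C

Required daily accumulation = 299 / 29.5 = 10.136 DD/day.
T = T_base + 10.136 = 8.0 + 10.136 = 18.136 ≈ 18.1 °C.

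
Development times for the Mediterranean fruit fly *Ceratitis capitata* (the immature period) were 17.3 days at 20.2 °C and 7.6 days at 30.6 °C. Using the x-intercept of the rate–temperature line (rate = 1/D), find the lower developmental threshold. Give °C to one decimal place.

12.1 °C

Linear rate model ⇒ the product D·(T − T_b) is constant across temperatures.
17.3·(20.2 − T_b) = 7.6·(30.6 − T_b)
T_b = (17.3·20.2 − 7.6·30.6) / (17.3 − 7.6) = 116.90 / 9.7 = 12.052 °C ≈ 12.1 °C.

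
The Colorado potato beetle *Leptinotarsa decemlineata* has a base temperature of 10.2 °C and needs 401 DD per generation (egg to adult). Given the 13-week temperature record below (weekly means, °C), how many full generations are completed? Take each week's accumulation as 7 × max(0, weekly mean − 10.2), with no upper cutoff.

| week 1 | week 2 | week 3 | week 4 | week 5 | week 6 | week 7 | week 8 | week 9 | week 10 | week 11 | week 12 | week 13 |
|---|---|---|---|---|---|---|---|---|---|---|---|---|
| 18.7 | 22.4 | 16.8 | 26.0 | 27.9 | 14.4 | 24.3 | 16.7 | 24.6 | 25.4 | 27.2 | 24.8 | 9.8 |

2 generations

Weekly DD (7 × max(0, T̄ − 10.2)): 59.5, 85.4, 46.2, 110.6, 123.9, 29.4, 98.7, 45.5, 100.8, 106.4, 119.0, 102.2, 0.0.
Season total = 1027.6 DD.
Complete generations = ⌊1027.6 / 401⌋ = 2.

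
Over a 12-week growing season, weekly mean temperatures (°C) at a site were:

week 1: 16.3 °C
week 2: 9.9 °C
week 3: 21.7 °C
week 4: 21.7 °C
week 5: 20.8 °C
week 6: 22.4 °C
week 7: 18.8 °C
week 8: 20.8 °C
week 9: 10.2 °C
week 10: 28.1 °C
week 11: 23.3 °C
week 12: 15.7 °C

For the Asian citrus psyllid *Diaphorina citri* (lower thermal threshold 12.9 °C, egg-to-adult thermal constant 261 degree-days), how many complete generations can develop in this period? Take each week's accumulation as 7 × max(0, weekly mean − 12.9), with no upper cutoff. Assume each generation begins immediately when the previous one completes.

2 generations

Weekly DD (7 × max(0, T̄ − 12.9)): 23.8, 0.0, 61.6, 61.6, 55.3, 66.5, 41.3, 55.3, 0.0, 106.4, 72.8, 19.6.
Season total = 564.2 DD.
Complete generations = ⌊564.2 / 261⌋ = 2.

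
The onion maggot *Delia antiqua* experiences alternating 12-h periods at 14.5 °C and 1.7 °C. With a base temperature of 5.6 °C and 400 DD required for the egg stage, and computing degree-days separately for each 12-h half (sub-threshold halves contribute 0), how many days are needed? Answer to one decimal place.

Day half: max(0, 14.5 − 5.6) × 0.5 = 8.9 × 0.5 = 4.45 DD.
Night half: max(0, 1.7 − 5.6) × 0.5 = 0.0 × 0.5 = 0.00 DD.
Per 24 h: 4.45 DD/day.
Duration = 400 / 4.45 = 89.888 ≈ 89.9 days.

89.9 days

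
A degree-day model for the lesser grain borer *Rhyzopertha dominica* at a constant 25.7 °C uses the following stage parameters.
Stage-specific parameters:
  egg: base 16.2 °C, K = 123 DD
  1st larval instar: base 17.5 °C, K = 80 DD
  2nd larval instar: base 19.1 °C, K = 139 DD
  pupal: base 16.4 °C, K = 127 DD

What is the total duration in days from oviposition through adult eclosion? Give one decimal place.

egg: 123 / (25.7 − 16.2) = 123 / 9.5 = 12.947 d.
1st larval instar: 80 / (25.7 − 17.5) = 80 / 8.2 = 9.756 d.
2nd larval instar: 139 / (25.7 − 19.1) = 139 / 6.6 = 21.061 d.
pupal: 127 / (25.7 − 16.4) = 127 / 9.3 = 13.656 d.
Sum = 57.420 ≈ 57.4 days.

57.4 days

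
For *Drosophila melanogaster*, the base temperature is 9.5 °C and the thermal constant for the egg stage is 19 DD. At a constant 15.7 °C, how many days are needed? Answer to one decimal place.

3.1 days

Daily accumulation = 15.7 − 9.5 = 6.2 DD/day.
Duration = 19 / 6.2 = 3.065 ≈ 3.1 days.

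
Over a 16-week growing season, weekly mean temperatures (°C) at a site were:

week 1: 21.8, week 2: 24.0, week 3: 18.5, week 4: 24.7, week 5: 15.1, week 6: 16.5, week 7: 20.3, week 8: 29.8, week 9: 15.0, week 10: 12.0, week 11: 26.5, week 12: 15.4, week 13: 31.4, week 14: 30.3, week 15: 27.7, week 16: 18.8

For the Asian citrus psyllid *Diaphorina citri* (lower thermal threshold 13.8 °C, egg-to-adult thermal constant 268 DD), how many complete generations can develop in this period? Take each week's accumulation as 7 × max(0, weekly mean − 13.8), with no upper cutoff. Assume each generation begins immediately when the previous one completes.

Weekly DD (7 × max(0, T̄ − 13.8)): 56.0, 71.4, 32.9, 76.3, 9.1, 18.9, 45.5, 112.0, 8.4, 0.0, 88.9, 11.2, 123.2, 115.5, 97.3, 35.0.
Season total = 901.6 DD.
Complete generations = ⌊901.6 / 268⌋ = 3.

3 generations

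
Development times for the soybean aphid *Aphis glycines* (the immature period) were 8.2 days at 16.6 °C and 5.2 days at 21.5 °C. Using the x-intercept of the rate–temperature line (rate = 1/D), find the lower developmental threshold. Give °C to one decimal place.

8.1 °C

Under the model K = D·(T − T_b), so D₁·(T₁ − T_b) = D₂·(T₂ − T_b).
8.2·(16.6 − T_b) = 5.2·(21.5 − T_b)
T_b = (8.2·16.6 − 5.2·21.5) / (8.2 − 5.2) = 24.32 / 3.0 = 8.107 °C ≈ 8.1 °C.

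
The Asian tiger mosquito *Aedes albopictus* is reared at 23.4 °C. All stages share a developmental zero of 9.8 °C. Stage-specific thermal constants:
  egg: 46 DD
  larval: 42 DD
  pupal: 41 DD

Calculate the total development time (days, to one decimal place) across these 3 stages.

Daily accumulation at 23.4 °C = 23.4 − 9.8 = 13.6 DD/day.
Total K = 46 + 42 + 41 = 129 DD.
Total duration = 129 / 13.6 = 9.485 ≈ 9.5 days.

9.5 days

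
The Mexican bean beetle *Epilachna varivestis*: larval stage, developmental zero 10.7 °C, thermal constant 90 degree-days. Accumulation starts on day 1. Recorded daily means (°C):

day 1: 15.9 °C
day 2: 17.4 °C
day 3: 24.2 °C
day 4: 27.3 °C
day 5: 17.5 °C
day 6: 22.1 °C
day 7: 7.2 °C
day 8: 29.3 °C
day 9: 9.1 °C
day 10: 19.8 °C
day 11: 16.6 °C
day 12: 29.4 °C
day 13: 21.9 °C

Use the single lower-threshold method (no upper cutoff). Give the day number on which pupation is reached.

Daily DD above 10.7 °C: 5.2, 6.7, 13.5, 16.6, 6.8, 11.4, 0.0, 18.6, 0.0, 9.1, 5.9, 18.7, 11.2.
Cumulative: 5.2, 11.9, 25.4, 42.0, 48.8, 60.2, 60.2, 78.8, 78.8, 87.9, 93.8, 112.5, 123.7.
The total first reaches 90 DD on day 11.

day 11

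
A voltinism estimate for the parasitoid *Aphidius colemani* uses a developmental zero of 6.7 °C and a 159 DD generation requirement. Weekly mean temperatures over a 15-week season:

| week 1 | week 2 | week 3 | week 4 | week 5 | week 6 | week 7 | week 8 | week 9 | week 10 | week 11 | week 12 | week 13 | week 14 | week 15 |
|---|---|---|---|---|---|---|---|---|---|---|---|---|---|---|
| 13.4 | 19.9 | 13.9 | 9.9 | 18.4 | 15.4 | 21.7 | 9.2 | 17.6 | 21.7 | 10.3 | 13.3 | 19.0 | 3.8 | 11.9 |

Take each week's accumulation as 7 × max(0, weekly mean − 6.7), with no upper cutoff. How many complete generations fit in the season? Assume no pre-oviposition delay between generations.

Weekly DD (7 × max(0, T̄ − 6.7)): 46.9, 92.4, 50.4, 22.4, 81.9, 60.9, 105.0, 17.5, 76.3, 105.0, 25.2, 46.2, 86.1, 0.0, 36.4.
Season total = 852.6 DD.
Complete generations = ⌊852.6 / 159⌋ = 5.

5 generations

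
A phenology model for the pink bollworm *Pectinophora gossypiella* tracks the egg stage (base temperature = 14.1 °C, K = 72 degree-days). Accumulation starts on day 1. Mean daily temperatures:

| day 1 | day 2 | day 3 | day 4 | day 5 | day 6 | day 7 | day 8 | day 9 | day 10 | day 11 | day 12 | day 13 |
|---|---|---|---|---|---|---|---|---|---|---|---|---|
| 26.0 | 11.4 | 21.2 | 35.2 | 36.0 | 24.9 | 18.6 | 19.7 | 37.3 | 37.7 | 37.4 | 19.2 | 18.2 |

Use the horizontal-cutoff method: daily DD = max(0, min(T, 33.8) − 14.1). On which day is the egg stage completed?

day 7

Daily DD above 14.1 °C (capped at 19.7): 11.9, 0.0, 7.1, 19.7, 19.7, 10.8, 4.5, 5.6, 19.7, 19.7, 19.7, 5.1, 4.1.
Cumulative: 11.9, 11.9, 19.0, 38.7, 58.4, 69.2, 73.7, 79.3, 99.0, 118.7, 138.4, 143.5, 147.6.
The total first reaches 72 DD on day 7.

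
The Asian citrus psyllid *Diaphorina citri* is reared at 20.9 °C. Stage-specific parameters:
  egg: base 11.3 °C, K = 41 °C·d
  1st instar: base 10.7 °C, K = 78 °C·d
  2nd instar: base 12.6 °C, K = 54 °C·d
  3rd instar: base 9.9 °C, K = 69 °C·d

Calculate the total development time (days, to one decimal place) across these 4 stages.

24.7 days

egg: 41 / (20.9 − 11.3) = 41 / 9.6 = 4.271 d.
1st instar: 78 / (20.9 − 10.7) = 78 / 10.2 = 7.647 d.
2nd instar: 54 / (20.9 − 12.6) = 54 / 8.3 = 6.506 d.
3rd instar: 69 / (20.9 − 9.9) = 69 / 11.0 = 6.273 d.
Sum = 24.697 ≈ 24.7 days.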